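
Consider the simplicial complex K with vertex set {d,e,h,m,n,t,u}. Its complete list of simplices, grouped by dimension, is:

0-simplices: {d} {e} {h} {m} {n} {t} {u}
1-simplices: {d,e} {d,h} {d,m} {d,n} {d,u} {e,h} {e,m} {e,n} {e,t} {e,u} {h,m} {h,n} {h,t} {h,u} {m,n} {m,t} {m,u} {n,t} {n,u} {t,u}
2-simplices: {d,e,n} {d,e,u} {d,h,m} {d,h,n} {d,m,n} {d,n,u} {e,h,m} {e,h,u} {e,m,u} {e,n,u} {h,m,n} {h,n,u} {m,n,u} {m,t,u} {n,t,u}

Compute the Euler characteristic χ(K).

n_0=7 n_1=20 n_2=15
χ=+7−20+15=2

χ(K)=2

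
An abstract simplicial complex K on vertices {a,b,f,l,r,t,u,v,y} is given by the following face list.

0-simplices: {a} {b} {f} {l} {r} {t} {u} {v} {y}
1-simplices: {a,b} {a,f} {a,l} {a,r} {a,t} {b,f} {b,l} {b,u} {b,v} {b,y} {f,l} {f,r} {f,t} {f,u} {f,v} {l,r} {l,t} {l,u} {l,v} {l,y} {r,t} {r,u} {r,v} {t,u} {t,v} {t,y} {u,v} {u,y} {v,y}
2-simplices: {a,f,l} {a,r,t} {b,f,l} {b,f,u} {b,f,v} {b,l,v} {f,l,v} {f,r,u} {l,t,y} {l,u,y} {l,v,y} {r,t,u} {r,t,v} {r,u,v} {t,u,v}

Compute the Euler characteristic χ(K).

n_0=9 n_1=29 n_2=15
χ=+9−29+15=-5

χ(K)=-5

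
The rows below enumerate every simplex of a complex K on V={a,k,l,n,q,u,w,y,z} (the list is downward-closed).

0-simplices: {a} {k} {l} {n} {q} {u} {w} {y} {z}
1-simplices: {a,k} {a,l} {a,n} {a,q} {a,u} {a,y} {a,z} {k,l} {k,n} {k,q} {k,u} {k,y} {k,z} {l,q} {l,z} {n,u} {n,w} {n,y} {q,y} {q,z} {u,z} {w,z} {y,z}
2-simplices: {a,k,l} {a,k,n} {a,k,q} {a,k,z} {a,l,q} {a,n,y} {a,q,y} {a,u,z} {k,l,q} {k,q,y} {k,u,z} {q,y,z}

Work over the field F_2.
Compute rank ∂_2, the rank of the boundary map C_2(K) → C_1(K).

n_0=9 n_1=23 n_2=12  [Z2]
∂1: piv[ak,al,an,aq,au,ay,az,nw] rk=8  ker:kl,kn,kq,ku,ky,kz,lq,lz,nu,ny,qy,qz,uz,wz,yz
∂2: piv[akl,akn,akq,akz,alq,any,aqy,auz,kqy,kuz,qyz] rk=11  ker:klq
rk∂_2=11

rank∂_2=11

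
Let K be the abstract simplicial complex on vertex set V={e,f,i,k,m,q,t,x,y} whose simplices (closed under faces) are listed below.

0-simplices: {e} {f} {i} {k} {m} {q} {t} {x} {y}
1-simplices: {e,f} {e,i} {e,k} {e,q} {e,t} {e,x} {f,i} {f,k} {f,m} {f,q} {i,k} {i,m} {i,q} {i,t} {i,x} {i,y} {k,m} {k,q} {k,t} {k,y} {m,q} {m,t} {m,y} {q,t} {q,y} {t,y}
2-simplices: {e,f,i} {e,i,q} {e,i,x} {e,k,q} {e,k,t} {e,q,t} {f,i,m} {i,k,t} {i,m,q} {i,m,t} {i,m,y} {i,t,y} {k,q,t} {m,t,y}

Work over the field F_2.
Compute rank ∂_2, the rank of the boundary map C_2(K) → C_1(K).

n_0=9 n_1=26 n_2=14  [Z2]
∂1: piv[ef,ei,ek,eq,et,ex,fm,iy] rk=8  ker:fi,fk,fq,ik,im,iq,it,ix,km,kq,kt,ky,mq,mt,my,qt,qy,ty
∂2: piv[efi,eiq,eix,ekq,ekt,eqt,fim,ikt,imq,imt,imy,ity] rk=12  ker:kqt,mty
rk∂_2=12

rank∂_2=12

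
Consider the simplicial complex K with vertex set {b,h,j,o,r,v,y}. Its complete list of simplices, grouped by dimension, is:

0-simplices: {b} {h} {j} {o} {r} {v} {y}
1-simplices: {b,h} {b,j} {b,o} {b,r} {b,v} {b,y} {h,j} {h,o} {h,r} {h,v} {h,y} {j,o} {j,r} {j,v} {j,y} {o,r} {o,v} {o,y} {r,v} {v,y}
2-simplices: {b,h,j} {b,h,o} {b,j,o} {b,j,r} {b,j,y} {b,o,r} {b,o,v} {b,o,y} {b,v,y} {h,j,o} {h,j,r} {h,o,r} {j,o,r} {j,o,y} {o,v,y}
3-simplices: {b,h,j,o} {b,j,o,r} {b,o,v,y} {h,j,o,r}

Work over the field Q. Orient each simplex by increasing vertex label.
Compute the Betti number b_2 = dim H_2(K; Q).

b_2=1

n_0=7 n_1=20 n_2=15 n_3=4  [Q]
∂1: piv[bh,bj,bo,br,bv,by] rk=6  ker:hj,ho,hr,hv,hy,jo,jr,jv,jy,or,ov,oy,rv,vy
∂2: piv[bhj,bho,bjo,bjr,bjy,bor,bov,boy,bvy,hjr] rk=10  ker:hjo,hor,jor,joy,ovy
∂3: piv[bhjo,bjor,bovy,hjor] rk=4
b_2=(15−10)−4=1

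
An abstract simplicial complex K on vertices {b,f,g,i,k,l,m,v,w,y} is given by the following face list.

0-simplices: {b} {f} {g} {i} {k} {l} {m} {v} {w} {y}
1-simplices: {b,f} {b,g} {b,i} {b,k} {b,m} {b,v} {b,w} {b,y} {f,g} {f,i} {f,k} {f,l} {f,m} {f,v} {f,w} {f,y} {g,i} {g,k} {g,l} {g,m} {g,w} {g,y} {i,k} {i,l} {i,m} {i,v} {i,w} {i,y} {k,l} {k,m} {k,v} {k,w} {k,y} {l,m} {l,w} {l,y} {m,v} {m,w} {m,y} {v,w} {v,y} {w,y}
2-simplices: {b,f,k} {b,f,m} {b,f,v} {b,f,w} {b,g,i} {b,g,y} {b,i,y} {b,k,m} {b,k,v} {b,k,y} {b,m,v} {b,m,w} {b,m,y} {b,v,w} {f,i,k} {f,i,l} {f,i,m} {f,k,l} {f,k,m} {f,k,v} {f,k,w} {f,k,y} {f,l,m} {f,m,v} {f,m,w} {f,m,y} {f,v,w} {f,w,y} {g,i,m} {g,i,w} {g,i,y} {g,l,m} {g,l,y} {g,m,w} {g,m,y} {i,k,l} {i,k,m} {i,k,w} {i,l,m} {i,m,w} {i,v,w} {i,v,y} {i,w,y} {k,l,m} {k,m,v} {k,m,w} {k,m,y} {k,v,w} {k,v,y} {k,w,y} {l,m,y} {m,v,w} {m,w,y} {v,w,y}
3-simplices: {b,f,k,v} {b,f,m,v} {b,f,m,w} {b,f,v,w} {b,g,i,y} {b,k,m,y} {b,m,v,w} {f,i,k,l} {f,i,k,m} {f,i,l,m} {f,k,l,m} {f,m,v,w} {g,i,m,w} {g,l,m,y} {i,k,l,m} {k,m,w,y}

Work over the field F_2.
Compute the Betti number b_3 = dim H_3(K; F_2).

n_0=10 n_1=42 n_2=54 n_3=16  [Z2]
∂1: piv[bf,bg,bi,bk,bm,bv,bw,by,fl] rk=9  ker:fg,fi,fk,fm,fv,fw,fy,gi,gk,gl,gm,gw,gy,ik,il,im,iv,iw,iy,kl,km,kv,kw,ky,lm,lw,ly,mv,mw,my,vw,vy,wy
∂2: piv[bfk,bfm,bfv,bfw,bgi,bgy,biy,bkm,bkv,bky,bmv,bmw,bmy,bvw,fik,fil,fim,fkl,fkw,fky,flm,fwy,gim,giw,glm,gly,gmw,gmy,ivw,ivy] rk=30  ker:fkm,fkv,fmv,fmw,fmy,fvw,giy,ikl,ikm,ikw,ilm,imw,iwy,klm,kmv,kmw,kmy,kvw,kvy,kwy,lmy,mvw,mwy,vwy
∂3: piv[bfkv,bfmv,bfmw,bfvw,bgiy,bkmy,bmvw,fikl,fikm,film,fklm,gimw,glmy,kmwy] rk=14  ker:fmvw,iklm
b_3=(16−14)−0=2

b_3=2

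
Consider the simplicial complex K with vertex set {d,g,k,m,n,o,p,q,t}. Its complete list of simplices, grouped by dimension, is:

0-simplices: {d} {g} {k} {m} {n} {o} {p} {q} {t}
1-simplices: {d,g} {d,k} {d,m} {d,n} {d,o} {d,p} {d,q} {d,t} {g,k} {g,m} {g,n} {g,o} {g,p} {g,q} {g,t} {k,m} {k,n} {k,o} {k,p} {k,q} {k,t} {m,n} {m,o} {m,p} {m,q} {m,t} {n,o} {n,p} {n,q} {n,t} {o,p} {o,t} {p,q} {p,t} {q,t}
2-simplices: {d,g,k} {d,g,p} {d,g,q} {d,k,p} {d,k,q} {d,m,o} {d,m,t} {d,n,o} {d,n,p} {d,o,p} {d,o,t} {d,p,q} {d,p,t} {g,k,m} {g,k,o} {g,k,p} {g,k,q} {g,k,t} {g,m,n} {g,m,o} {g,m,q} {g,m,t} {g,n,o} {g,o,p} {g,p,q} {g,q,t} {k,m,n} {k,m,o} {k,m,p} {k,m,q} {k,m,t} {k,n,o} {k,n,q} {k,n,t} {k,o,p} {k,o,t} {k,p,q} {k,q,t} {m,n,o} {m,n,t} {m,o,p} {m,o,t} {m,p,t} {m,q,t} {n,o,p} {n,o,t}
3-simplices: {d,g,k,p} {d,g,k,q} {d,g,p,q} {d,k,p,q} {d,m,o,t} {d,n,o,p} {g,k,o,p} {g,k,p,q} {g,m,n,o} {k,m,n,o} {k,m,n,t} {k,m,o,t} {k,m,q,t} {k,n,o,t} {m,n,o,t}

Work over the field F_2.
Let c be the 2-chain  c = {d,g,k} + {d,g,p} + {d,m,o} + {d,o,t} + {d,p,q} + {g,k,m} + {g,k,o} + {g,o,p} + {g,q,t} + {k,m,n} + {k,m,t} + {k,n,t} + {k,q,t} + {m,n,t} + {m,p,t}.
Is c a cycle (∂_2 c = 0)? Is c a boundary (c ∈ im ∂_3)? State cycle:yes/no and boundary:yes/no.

n_0=9 n_1=35 n_2=46 n_3=15  [Z2]
∂1: piv[dg,dk,dm,dn,do,dp,dq,dt] rk=8  ker:gk,gm,gn,go,gp,gq,gt,km,kn,ko,kp,kq,kt,mn,mo,mp,mq,mt,no,np,nq,nt,op,ot,pq,pt,qt
∂2: piv[dgk,dgp,dgq,dkp,dkq,dmo,dmt,dno,dnp,dop,dot,dpq,dpt,gkm,gko,gkt,gmn,gmo,gmq,gmt,gno,gop,gqt,kmn,kmp,knq,knt] rk=27  ker:gkp,gkq,gpq,kmo,kmq,kmt,kno,kop,kot,kpq,kqt,mno,mnt,mop,mot,mpt,mqt,nop,not
∂3: piv[dgkp,dgkq,dgpq,dkpq,dmot,dnop,gkop,gmno,kmno,kmnt,kmot,kmqt,knot] rk=13  ker:gkpq,mnot
∂2c = {d,k} + {d,m} + {d,q} + {d,t} + {g,k} + {g,m} + {g,q} + {g,t} + {k,m} + {k,o} + {k,q} + {k,t} + {m,o} + {m,p} + {m,t} + {o,p} + {o,t} + {p,q} + {p,t}

cycle:no boundary:no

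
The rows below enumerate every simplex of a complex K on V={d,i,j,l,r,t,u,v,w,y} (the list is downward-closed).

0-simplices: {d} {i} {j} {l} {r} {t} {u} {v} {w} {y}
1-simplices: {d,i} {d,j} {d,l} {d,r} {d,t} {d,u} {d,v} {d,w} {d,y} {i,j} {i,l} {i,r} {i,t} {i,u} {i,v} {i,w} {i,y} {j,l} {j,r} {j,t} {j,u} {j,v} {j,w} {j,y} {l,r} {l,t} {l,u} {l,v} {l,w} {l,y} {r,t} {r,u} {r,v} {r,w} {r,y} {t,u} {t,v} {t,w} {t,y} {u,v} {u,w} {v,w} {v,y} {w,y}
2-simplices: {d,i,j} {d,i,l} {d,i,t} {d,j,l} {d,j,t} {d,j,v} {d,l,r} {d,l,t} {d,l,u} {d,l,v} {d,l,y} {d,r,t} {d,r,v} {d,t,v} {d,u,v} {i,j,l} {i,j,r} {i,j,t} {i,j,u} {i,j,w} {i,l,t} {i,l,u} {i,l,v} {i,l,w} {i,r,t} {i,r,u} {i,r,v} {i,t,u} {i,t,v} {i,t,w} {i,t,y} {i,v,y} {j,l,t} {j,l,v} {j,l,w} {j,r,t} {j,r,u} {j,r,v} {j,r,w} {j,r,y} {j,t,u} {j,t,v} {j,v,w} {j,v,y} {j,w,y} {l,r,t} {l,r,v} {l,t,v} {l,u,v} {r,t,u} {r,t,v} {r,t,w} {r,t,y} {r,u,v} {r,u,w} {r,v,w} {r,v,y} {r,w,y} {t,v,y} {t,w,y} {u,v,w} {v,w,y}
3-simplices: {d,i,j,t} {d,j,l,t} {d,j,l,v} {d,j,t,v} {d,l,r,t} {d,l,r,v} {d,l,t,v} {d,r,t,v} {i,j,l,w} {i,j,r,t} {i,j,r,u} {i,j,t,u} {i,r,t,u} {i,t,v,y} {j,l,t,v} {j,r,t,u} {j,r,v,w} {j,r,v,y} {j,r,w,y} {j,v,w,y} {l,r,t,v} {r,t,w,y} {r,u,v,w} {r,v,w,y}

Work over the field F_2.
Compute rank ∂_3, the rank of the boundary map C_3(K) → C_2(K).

n_0=10 n_1=44 n_2=62 n_3=24  [Z2]
∂1: piv[di,dj,dl,dr,dt,du,dv,dw,dy] rk=9  ker:ij,il,ir,it,iu,iv,iw,iy,jl,jr,jt,ju,jv,jw,jy,lr,lt,lu,lv,lw,ly,rt,ru,rv,rw,ry,tu,tv,tw,ty,uv,uw,vw,vy,wy
∂2: piv[dij,dil,dit,djl,djt,djv,dlr,dlt,dlu,dlv,dly,drt,drv,dtv,duv,ijr,iju,ijw,ilu,ilv,ilw,irt,iru,itu,itw,ity,ivy,jrw,jry,jvw,jvy,jwy,ruw] rk=33  ker:ijl,ijt,ilt,irv,itv,jlt,jlv,jlw,jrt,jru,jrv,jtu,jtv,lrt,lrv,ltv,luv,rtu,rtv,rtw,rty,ruv,rvw,rvy,rwy,tvy,twy,uvw,vwy
∂3: piv[dijt,djlt,djlv,djtv,dlrt,dlrv,dltv,drtv,ijlw,ijrt,ijru,ijtu,irtu,itvy,jrvw,jrvy,jrwy,jvwy,rtwy,ruvw] rk=20  ker:jltv,jrtu,lrtv,rvwy
rk∂_3=20

rank∂_3=20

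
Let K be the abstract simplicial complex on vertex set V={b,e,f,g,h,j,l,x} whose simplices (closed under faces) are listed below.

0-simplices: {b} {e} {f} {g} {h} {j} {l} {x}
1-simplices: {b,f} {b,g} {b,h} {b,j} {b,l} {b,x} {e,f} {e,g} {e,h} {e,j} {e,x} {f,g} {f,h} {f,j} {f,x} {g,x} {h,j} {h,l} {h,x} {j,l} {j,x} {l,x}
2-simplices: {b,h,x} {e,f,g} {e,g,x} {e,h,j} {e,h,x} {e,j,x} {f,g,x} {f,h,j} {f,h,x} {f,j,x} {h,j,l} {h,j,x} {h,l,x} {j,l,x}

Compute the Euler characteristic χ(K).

χ(K)=0

n_0=8 n_1=22 n_2=14
χ=+8−22+14=0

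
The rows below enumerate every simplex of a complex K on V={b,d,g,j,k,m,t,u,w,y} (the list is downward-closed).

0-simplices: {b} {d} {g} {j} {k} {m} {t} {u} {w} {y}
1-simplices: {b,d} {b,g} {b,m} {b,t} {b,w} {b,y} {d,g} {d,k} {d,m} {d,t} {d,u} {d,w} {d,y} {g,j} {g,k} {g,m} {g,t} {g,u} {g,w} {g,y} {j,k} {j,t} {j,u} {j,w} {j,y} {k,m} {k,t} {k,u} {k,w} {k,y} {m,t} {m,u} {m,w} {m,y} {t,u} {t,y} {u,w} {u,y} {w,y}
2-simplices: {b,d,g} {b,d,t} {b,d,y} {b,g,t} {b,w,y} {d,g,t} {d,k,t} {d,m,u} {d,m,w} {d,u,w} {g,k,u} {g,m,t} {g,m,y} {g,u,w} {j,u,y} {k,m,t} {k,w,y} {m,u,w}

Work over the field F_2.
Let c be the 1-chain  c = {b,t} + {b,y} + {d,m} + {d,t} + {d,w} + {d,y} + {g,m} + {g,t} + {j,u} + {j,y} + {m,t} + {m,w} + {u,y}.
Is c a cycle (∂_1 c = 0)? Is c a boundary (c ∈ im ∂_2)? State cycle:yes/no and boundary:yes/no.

n_0=10 n_1=39 n_2=18  [Z2]
∂1: piv[bd,bg,bm,bt,bw,by,dk,du,gj] rk=9  ker:dg,dm,dt,dw,dy,gk,gm,gt,gu,gw,gy,jk,jt,ju,jw,jy,km,kt,ku,kw,ky,mt,mu,mw,my,tu,ty,uw,uy,wy
∂2: piv[bdg,bdt,bdy,bgt,bwy,dkt,dmu,dmw,duw,gku,gmt,gmy,guw,juy,kmt,kwy] rk=16  ker:dgt,muw
∂1c = 0
c vs im∂2: reduces to 0 ⇒ boundary

cycle:yes boundary:yes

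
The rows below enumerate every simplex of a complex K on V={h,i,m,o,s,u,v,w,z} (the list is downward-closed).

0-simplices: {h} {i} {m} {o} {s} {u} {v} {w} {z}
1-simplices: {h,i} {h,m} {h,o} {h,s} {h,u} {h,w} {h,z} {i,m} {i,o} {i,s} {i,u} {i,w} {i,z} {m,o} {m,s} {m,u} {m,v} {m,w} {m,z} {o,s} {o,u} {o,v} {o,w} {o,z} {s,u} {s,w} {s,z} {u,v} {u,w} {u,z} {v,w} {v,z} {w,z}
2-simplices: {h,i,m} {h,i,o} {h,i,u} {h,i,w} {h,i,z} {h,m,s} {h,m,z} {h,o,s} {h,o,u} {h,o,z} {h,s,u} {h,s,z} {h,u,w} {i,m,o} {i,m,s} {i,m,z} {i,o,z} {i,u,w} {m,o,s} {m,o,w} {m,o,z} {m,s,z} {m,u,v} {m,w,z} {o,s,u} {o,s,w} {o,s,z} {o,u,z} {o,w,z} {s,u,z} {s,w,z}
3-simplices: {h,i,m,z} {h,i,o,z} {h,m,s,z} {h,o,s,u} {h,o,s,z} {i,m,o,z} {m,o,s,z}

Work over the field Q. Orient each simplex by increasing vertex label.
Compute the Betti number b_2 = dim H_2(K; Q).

n_0=9 n_1=33 n_2=31 n_3=7  [Q]
∂1: piv[hi,hm,ho,hs,hu,hw,hz,mv] rk=8  ker:im,io,is,iu,iw,iz,mo,ms,mu,mw,mz,os,ou,ov,ow,oz,su,sw,sz,uv,uw,uz,vw,vz,wz
∂2: piv[him,hio,hiu,hiw,hiz,hms,hmz,hos,hou,hoz,hsu,hsz,huw,imo,ims,mow,muv,mwz,osw,ouz] rk=20  ker:imz,ioz,iuw,mos,moz,msz,osu,osz,owz,suz,swz
∂3: piv[himz,hioz,hmsz,hosu,hosz,imoz,mosz] rk=7
b_2=(31−20)−7=4

b_2=4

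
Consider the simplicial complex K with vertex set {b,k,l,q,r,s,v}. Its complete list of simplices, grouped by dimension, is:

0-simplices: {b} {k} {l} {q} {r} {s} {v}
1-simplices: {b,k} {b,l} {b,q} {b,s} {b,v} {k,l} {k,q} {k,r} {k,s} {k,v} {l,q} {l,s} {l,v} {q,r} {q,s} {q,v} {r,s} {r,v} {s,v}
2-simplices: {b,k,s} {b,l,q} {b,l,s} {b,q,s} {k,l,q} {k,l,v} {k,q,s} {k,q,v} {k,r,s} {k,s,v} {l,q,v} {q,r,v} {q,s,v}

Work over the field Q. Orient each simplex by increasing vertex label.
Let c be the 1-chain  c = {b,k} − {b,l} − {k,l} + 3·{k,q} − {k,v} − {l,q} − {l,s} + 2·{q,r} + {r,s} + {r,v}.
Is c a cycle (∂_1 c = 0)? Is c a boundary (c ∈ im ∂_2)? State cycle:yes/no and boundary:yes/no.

n_0=7 n_1=19 n_2=13  [Q]
∂1: piv[bk,bl,bq,bs,bv,kr] rk=6  ker:kl,kq,ks,kv,lq,ls,lv,qr,qs,qv,rs,rv,sv
∂2: piv[bks,blq,bls,bqs,klq,klv,kqs,kqv,krs,ksv,qrv] rk=11  ker:lqv,qsv
∂1c = 0
c vs im∂2: residual ≠ 0 ⇒ not boundary

cycle:yes boundary:no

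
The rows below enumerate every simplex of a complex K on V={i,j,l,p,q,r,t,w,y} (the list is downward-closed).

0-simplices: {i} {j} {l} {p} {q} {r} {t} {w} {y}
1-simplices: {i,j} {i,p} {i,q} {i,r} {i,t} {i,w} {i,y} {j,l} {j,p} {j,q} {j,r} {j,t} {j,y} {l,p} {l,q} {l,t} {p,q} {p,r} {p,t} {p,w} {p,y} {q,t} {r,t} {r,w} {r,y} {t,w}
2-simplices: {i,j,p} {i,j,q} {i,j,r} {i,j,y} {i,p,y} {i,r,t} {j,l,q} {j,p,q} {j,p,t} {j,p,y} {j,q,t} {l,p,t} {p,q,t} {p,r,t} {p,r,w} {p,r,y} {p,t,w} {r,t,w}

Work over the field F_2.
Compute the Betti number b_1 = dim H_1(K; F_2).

n_0=9 n_1=26 n_2=18  [Z2]
∂1: piv[ij,ip,iq,ir,it,iw,iy,jl] rk=8  ker:jp,jq,jr,jt,jy,lp,lq,lt,pq,pr,pt,pw,py,qt,rt,rw,ry,tw
∂2: piv[ijp,ijq,ijr,ijy,ipy,irt,jlq,jpq,jpt,jqt,lpt,prt,prw,pry,ptw] rk=15  ker:jpy,pqt,rtw
b_1=(26−8)−15=3

b_1=3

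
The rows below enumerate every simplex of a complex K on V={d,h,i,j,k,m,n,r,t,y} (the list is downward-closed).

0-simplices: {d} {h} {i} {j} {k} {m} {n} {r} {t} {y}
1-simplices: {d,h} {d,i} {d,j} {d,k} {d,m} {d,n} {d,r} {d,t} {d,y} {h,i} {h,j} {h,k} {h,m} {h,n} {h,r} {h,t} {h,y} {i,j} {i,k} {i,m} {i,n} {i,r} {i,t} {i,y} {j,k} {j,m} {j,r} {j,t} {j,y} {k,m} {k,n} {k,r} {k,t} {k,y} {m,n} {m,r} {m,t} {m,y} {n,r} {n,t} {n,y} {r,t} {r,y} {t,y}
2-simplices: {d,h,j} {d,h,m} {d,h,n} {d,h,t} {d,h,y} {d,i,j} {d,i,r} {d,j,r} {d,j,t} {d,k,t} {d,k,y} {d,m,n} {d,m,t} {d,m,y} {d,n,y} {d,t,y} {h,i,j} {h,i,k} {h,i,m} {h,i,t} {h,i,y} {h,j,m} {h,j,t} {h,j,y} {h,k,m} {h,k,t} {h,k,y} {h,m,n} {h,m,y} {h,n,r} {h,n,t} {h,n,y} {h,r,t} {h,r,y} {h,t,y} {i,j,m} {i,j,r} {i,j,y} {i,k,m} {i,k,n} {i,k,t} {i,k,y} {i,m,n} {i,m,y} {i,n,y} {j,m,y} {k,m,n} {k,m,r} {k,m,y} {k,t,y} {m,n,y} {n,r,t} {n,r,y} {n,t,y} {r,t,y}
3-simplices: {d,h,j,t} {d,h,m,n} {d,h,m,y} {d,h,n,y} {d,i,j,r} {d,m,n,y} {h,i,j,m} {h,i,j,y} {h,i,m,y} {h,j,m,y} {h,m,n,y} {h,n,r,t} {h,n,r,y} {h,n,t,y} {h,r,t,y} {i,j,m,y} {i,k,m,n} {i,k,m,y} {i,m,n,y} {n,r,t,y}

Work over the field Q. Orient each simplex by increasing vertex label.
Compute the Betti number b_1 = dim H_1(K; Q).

n_0=10 n_1=44 n_2=55 n_3=20  [Q]
∂1: piv[dh,di,dj,dk,dm,dn,dr,dt,dy] rk=9  ker:hi,hj,hk,hm,hn,hr,ht,hy,ij,ik,im,in,ir,it,iy,jk,jm,jr,jt,jy,km,kn,kr,kt,ky,mn,mr,mt,my,nr,nt,ny,rt,ry,ty
∂2: piv[dhj,dhm,dhn,dht,dhy,dij,dir,djr,djt,dkt,dky,dmn,dmt,dmy,dny,dty,hij,hik,him,hit,hiy,hjm,hjy,hkm,hkt,hnr,hnt,hrt,hry,ikn,imn,kmr] rk=32  ker:hjt,hky,hmn,hmy,hny,hty,ijm,ijr,ijy,ikm,ikt,iky,imy,iny,jmy,kmn,kmy,kty,mny,nrt,nry,nty,rty
∂3: piv[dhjt,dhmn,dhmy,dhny,dijr,dmny,hijm,hijy,himy,hjmy,hnrt,hnry,hnty,hrty,ikmn,ikmy,imny] rk=17  ker:hmny,ijmy,nrty
b_1=(44−9)−32=3

b_1=3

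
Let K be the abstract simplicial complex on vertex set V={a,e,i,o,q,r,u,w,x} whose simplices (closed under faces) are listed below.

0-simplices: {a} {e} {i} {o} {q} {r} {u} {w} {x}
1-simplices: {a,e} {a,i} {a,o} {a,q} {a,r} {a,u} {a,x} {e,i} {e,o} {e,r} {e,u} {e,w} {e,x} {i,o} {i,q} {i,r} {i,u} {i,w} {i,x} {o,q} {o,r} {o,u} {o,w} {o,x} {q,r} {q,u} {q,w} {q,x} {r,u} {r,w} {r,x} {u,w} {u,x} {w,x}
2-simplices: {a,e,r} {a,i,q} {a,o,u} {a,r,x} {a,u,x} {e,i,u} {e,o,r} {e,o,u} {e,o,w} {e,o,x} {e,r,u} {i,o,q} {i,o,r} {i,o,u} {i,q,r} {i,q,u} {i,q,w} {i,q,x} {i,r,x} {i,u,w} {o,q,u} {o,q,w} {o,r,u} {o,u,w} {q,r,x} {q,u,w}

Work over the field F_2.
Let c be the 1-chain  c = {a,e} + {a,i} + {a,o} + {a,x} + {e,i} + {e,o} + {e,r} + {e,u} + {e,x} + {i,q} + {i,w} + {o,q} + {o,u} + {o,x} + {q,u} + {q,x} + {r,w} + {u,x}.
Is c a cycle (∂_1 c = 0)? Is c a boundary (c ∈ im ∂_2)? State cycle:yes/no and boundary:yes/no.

cycle:no boundary:no

n_0=9 n_1=34 n_2=26  [Z2]
∂1: piv[ae,ai,ao,aq,ar,au,ax,ew] rk=8  ker:ei,eo,er,eu,ex,io,iq,ir,iu,iw,ix,oq,or,ou,ow,ox,qr,qu,qw,qx,ru,rw,rx,uw,ux,wx
∂2: piv[aer,aiq,aou,arx,aux,eiu,eor,eou,eow,eox,eru,ioq,ior,iou,iqr,iqu,iqw,iqx,irx,iuw,oqw] rk=21  ker:oqu,oru,ouw,qrx,quw
∂1c = {o} + {x}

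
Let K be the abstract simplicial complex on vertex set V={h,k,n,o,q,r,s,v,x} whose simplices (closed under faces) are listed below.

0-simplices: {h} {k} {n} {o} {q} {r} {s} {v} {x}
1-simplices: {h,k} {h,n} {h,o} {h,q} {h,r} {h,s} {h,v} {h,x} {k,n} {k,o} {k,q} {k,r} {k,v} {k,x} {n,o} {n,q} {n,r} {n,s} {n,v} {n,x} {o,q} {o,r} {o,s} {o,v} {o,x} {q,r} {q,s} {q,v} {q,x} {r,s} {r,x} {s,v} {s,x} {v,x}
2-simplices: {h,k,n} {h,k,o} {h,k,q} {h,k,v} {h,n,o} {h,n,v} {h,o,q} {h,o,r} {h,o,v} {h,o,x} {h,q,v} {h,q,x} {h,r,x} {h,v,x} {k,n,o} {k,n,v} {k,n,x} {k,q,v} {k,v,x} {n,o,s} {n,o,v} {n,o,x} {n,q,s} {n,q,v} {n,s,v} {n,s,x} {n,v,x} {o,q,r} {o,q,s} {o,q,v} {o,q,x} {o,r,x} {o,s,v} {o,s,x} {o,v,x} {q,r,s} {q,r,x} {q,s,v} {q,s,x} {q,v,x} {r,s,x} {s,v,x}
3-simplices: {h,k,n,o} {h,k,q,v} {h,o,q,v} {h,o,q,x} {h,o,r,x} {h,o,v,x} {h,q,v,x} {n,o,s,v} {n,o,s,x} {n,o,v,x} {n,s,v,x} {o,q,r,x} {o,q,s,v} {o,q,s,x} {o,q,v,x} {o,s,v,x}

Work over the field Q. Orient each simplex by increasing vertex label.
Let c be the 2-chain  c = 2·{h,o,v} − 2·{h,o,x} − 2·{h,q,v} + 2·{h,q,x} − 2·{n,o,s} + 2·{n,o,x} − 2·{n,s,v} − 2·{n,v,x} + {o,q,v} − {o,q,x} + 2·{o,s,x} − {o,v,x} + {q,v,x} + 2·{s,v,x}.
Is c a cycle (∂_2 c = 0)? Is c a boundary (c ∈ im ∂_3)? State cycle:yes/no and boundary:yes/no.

cycle:yes boundary:yes

n_0=9 n_1=34 n_2=42 n_3=16  [Q]
∂1: piv[hk,hn,ho,hq,hr,hs,hv,hx] rk=8  ker:kn,ko,kq,kr,kv,kx,no,nq,nr,ns,nv,nx,oq,or,os,ov,ox,qr,qs,qv,qx,rs,rx,sv,sx,vx
∂2: piv[hkn,hko,hkq,hkv,hno,hnv,hoq,hor,hov,hox,hqv,hqx,hrx,hvx,knx,kvx,nos,nqs,nqv,nsv,nsx,oqr,qrs] rk=23  ker:kno,knv,kqv,nov,nox,nvx,oqs,oqv,oqx,orx,osv,osx,ovx,qrx,qsv,qsx,qvx,rsx,svx
∂3: piv[hkno,hkqv,hoqv,hoqx,horx,hovx,hqvx,nosv,nosx,novx,nsvx,oqrx,oqsv,oqsx] rk=14  ker:oqvx,osvx
∂2c = 0
c vs im∂3: reduces to 0 ⇒ boundary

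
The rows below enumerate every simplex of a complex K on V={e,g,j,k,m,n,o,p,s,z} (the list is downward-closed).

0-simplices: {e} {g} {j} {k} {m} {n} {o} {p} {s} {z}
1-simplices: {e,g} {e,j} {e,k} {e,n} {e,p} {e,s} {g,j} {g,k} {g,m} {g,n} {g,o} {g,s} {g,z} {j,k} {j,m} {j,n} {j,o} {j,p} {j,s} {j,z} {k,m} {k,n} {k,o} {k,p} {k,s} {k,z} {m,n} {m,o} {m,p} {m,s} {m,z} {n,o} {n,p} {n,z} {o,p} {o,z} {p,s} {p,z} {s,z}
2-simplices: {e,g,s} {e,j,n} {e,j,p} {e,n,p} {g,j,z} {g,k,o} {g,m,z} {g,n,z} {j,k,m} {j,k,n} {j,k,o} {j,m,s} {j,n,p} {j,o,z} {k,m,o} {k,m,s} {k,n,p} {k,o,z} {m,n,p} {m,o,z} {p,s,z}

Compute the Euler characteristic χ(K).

n_0=10 n_1=39 n_2=21
χ=+10−39+21=-8

χ(K)=-8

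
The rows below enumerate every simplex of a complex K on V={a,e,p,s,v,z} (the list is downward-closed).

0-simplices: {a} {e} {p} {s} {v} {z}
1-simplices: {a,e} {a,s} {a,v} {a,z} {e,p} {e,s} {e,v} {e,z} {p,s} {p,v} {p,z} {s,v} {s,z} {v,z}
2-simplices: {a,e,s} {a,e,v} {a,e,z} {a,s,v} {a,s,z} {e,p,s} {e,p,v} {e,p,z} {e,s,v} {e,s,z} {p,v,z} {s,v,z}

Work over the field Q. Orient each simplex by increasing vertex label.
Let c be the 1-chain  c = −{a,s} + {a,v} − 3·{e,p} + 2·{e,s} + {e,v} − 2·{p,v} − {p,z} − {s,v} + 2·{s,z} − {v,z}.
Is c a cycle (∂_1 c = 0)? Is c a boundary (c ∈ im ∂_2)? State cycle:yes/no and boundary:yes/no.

cycle:yes boundary:yes

n_0=6 n_1=14 n_2=12  [Q]
∂1: piv[ae,as,av,az,ep] rk=5  ker:es,ev,ez,ps,pv,pz,sv,sz,vz
∂2: piv[aes,aev,aez,asv,asz,eps,epv,epz,pvz] rk=9  ker:esv,esz,svz
∂1c = 0
c vs im∂2: reduces to 0 ⇒ boundary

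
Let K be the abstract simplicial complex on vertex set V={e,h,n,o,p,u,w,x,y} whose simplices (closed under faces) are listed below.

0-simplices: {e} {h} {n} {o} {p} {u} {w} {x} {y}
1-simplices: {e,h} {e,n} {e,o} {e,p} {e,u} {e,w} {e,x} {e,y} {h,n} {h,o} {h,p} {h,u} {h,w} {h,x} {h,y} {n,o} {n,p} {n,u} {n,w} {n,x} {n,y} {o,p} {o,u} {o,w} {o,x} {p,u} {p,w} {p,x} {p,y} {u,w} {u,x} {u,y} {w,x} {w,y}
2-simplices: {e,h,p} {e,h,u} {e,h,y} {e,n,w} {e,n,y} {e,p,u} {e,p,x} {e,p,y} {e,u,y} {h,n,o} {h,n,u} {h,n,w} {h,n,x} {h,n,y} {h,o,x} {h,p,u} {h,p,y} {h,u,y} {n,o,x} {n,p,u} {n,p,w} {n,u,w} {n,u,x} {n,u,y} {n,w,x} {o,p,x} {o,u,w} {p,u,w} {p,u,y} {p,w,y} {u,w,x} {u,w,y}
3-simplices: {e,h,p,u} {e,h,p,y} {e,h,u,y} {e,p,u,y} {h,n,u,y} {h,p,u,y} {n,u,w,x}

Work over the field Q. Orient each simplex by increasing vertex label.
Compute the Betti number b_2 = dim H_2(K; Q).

b_2=3

n_0=9 n_1=34 n_2=32 n_3=7  [Q]
∂1: piv[eh,en,eo,ep,eu,ew,ex,ey] rk=8  ker:hn,ho,hp,hu,hw,hx,hy,no,np,nu,nw,nx,ny,op,ou,ow,ox,pu,pw,px,py,uw,ux,uy,wx,wy
∂2: piv[ehp,ehu,ehy,enw,eny,epu,epx,epy,euy,hno,hnu,hnw,hnx,hny,hox,npu,npw,nuw,nux,nwx,opx,ouw,pwy] rk=23  ker:hpu,hpy,huy,nox,nuy,puw,puy,uwx,uwy
∂3: piv[ehpu,ehpy,ehuy,epuy,hnuy,nuwx] rk=6  ker:hpuy
b_2=(32−23)−6=3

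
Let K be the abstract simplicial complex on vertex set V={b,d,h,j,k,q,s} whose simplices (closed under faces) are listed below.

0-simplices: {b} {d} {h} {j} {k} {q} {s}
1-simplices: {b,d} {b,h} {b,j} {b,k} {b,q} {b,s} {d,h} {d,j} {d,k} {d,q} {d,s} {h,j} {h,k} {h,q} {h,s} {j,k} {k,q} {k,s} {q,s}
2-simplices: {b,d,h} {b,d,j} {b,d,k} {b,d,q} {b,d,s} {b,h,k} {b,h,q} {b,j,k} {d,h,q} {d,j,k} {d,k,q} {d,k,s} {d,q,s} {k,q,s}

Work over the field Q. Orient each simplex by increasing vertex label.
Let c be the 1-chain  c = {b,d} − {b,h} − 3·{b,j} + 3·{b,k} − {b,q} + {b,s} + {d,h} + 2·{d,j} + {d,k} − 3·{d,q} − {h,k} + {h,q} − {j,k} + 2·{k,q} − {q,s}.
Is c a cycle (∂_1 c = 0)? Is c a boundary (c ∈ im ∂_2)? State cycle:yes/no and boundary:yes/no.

cycle:yes boundary:yes

n_0=7 n_1=19 n_2=14  [Q]
∂1: piv[bd,bh,bj,bk,bq,bs] rk=6  ker:dh,dj,dk,dq,ds,hj,hk,hq,hs,jk,kq,ks,qs
∂2: piv[bdh,bdj,bdk,bdq,bds,bhk,bhq,bjk,dkq,dks,dqs] rk=11  ker:dhq,djk,kqs
∂1c = 0
c vs im∂2: reduces to 0 ⇒ boundary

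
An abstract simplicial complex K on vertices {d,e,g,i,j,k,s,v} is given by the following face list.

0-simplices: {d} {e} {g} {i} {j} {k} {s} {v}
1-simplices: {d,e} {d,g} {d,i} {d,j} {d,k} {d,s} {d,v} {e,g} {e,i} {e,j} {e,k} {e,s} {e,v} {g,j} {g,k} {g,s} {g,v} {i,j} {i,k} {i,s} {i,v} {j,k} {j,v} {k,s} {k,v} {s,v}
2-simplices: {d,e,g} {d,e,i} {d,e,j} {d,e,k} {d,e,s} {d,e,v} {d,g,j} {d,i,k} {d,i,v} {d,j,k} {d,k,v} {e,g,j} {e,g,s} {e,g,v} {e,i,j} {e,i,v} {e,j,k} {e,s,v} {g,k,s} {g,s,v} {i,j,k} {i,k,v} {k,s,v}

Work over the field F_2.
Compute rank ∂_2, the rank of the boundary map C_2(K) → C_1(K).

n_0=8 n_1=26 n_2=23  [Z2]
∂1: piv[de,dg,di,dj,dk,ds,dv] rk=7  ker:eg,ei,ej,ek,es,ev,gj,gk,gs,gv,ij,ik,is,iv,jk,jv,ks,kv,sv
∂2: piv[deg,dei,dej,dek,des,dev,dgj,dik,div,djk,dkv,egs,egv,eij,esv,gks,ksv] rk=17  ker:egj,eiv,ejk,gsv,ijk,ikv
rk∂_2=17

rank∂_2=17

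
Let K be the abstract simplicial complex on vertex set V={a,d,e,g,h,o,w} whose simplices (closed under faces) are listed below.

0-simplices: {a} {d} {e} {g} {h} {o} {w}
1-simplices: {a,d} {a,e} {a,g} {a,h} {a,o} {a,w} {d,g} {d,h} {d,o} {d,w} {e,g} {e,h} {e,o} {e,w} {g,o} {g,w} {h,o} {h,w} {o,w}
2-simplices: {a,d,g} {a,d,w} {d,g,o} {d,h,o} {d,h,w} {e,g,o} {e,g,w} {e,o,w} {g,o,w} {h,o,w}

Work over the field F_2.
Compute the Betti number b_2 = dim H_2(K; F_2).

n_0=7 n_1=19 n_2=10  [Z2]
∂1: piv[ad,ae,ag,ah,ao,aw] rk=6  ker:dg,dh,do,dw,eg,eh,eo,ew,go,gw,ho,hw,ow
∂2: piv[adg,adw,dgo,dho,dhw,ego,egw,eow,how] rk=9  ker:gow
b_2=(10−9)−0=1

b_2=1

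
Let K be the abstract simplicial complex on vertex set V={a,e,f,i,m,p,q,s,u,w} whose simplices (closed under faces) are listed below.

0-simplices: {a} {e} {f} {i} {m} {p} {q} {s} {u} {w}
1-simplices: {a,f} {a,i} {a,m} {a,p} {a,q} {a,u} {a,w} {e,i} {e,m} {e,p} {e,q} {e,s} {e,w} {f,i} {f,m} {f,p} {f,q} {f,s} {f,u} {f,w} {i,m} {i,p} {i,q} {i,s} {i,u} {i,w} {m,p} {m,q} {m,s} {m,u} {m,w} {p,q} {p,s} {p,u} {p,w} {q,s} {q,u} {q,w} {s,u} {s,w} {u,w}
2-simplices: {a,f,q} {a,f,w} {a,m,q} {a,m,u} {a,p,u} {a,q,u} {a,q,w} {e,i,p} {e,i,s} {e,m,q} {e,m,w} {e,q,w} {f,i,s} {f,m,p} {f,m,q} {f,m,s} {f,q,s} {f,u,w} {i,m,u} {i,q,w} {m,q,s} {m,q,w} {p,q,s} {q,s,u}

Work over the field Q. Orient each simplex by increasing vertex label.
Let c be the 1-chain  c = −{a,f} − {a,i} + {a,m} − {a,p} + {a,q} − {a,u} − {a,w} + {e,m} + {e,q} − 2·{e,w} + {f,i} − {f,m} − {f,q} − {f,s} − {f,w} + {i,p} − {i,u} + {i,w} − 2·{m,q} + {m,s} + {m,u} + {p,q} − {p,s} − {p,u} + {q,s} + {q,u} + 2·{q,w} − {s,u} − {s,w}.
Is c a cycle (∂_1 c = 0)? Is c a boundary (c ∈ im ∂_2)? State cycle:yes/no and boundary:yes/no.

cycle:no boundary:no

n_0=10 n_1=41 n_2=24  [Q]
∂1: piv[af,ai,am,ap,aq,au,aw,ei,es] rk=9  ker:em,ep,eq,ew,fi,fm,fp,fq,fs,fu,fw,im,ip,iq,is,iu,iw,mp,mq,ms,mu,mw,pq,ps,pu,pw,qs,qu,qw,su,sw,uw
∂2: piv[afq,afw,amq,amu,apu,aqu,aqw,eip,eis,emq,emw,eqw,fis,fmp,fmq,fms,fqs,fuw,imu,iqw,pqs,qsu] rk=22  ker:mqs,mqw
∂1c = 3·{a} + 2·{f} − {i} + {m} + {p} − 4·{q} + 2·{s} − 2·{u} − 2·{w}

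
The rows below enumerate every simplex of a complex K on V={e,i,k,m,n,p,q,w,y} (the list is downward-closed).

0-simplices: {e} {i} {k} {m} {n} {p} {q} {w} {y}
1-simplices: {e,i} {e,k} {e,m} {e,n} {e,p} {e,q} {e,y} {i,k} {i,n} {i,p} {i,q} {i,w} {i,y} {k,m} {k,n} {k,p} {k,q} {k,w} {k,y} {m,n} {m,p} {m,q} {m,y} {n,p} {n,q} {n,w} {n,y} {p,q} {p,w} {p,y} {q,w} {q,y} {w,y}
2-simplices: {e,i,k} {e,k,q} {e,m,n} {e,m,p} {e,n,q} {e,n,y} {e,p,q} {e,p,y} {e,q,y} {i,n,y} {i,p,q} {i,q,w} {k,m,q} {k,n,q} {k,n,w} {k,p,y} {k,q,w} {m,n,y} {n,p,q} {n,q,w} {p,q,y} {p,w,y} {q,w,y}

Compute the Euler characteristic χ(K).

χ(K)=-1

n_0=9 n_1=33 n_2=23
χ=+9−33+23=-1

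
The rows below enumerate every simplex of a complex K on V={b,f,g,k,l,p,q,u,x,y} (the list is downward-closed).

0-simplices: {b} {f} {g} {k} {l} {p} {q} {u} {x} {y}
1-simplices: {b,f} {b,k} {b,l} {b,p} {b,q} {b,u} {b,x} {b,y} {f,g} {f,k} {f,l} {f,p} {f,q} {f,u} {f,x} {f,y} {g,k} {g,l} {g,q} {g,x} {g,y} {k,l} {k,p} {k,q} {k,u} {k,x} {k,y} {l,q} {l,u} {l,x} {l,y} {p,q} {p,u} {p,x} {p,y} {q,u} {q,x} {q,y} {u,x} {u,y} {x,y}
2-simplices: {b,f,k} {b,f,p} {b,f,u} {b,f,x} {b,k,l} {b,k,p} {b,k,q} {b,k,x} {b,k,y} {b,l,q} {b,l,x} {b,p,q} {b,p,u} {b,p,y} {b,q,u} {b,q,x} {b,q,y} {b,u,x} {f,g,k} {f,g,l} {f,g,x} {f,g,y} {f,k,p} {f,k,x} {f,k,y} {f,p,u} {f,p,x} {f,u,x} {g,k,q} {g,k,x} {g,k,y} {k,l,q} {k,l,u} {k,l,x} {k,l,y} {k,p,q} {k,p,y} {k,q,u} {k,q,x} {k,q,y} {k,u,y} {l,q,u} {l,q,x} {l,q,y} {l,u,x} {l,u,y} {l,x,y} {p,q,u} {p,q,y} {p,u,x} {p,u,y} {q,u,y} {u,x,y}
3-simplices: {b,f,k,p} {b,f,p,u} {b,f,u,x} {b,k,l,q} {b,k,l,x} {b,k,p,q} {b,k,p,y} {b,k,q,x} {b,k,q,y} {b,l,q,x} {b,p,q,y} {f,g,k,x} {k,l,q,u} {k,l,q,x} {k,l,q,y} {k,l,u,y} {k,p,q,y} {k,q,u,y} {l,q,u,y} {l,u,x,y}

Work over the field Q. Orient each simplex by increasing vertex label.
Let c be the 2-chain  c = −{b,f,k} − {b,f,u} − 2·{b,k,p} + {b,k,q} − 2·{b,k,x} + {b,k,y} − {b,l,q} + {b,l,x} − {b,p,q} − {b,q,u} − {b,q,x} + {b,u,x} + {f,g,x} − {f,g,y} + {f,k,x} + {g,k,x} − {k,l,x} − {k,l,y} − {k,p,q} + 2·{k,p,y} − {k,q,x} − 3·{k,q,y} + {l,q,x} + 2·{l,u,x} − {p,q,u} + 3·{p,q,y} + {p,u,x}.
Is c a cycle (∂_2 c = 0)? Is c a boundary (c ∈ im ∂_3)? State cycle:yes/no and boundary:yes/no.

cycle:no boundary:no

n_0=10 n_1=41 n_2=53 n_3=20  [Q]
∂1: piv[bf,bk,bl,bp,bq,bu,bx,by,fg] rk=9  ker:fk,fl,fp,fq,fu,fx,fy,gk,gl,gq,gx,gy,kl,kp,kq,ku,kx,ky,lq,lu,lx,ly,pq,pu,px,py,qu,qx,qy,ux,uy,xy
∂2: piv[bfk,bfp,bfu,bfx,bkl,bkp,bkq,bkx,bky,blq,blx,bpq,bpu,bpy,bqu,bqx,bqy,bux,fgk,fgl,fgx,fgy,fky,fpx,gkq,klu,kly,kqu,kuy,lxy] rk=30  ker:fkp,fkx,fpu,fux,gkx,gky,klq,klx,kpq,kpy,kqx,kqy,lqu,lqx,lqy,lux,luy,pqu,pqy,pux,puy,quy,uxy
∂3: piv[bfkp,bfpu,bfux,bklq,bklx,bkpq,bkpy,bkqx,bkqy,blqx,bpqy,fgkx,klqu,klqy,kluy,kquy,luxy] rk=17  ker:klqx,kpqy,lquy
∂2c = −2·{b,f} − {b,k} + {b,p} − {b,q} + 3·{b,u} + {b,x} − {b,y} − {f,u} − 2·{f,x} + {f,y} + {g,k} − {g,y} − 2·{k,l} − {k,p} − 2·{k,q} + 2·{k,x} + 3·{k,y} + 2·{l,u} − 3·{l,x} − {l,y} + 2·{p,u} − {p,x} − {p,y} − 2·{q,u} − {q,x} + 4·{u,x}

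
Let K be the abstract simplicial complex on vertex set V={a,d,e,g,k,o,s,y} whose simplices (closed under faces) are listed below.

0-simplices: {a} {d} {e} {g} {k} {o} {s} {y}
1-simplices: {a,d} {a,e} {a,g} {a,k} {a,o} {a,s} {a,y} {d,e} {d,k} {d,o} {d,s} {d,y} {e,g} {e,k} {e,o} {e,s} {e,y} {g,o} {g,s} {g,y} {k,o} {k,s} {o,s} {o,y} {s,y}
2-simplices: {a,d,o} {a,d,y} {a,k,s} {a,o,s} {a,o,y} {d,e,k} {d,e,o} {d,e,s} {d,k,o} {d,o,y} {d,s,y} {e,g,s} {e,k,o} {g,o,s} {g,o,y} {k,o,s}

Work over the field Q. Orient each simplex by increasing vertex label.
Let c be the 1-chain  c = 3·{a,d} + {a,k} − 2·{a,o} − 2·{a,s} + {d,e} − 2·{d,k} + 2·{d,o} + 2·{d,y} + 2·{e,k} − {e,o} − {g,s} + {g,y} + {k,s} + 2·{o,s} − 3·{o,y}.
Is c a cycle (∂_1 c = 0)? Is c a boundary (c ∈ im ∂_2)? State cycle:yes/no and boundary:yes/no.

n_0=8 n_1=25 n_2=16  [Q]
∂1: piv[ad,ae,ag,ak,ao,as,ay] rk=7  ker:de,dk,do,ds,dy,eg,ek,eo,es,ey,go,gs,gy,ko,ks,os,oy,sy
∂2: piv[ado,ady,aks,aos,aoy,dek,deo,des,dko,dsy,egs,gos,goy,kos] rk=14  ker:doy,eko
∂1c = 0
c vs im∂2: reduces to 0 ⇒ boundary

cycle:yes boundary:yes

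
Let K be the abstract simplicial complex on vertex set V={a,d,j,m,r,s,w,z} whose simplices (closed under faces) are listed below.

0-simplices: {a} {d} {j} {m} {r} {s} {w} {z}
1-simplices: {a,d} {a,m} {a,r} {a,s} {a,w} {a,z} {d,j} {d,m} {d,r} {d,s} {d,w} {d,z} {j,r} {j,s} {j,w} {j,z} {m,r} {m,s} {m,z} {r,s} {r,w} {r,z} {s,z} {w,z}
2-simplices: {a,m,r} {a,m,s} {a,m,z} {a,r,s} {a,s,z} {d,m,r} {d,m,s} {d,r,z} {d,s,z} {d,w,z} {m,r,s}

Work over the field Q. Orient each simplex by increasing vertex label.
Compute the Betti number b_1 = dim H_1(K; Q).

b_1=7

n_0=8 n_1=24 n_2=11  [Q]
∂1: piv[ad,am,ar,as,aw,az,dj] rk=7  ker:dm,dr,ds,dw,dz,jr,js,jw,jz,mr,ms,mz,rs,rw,rz,sz,wz
∂2: piv[amr,ams,amz,ars,asz,dmr,dms,drz,dsz,dwz] rk=10  ker:mrs
b_1=(24−7)−10=7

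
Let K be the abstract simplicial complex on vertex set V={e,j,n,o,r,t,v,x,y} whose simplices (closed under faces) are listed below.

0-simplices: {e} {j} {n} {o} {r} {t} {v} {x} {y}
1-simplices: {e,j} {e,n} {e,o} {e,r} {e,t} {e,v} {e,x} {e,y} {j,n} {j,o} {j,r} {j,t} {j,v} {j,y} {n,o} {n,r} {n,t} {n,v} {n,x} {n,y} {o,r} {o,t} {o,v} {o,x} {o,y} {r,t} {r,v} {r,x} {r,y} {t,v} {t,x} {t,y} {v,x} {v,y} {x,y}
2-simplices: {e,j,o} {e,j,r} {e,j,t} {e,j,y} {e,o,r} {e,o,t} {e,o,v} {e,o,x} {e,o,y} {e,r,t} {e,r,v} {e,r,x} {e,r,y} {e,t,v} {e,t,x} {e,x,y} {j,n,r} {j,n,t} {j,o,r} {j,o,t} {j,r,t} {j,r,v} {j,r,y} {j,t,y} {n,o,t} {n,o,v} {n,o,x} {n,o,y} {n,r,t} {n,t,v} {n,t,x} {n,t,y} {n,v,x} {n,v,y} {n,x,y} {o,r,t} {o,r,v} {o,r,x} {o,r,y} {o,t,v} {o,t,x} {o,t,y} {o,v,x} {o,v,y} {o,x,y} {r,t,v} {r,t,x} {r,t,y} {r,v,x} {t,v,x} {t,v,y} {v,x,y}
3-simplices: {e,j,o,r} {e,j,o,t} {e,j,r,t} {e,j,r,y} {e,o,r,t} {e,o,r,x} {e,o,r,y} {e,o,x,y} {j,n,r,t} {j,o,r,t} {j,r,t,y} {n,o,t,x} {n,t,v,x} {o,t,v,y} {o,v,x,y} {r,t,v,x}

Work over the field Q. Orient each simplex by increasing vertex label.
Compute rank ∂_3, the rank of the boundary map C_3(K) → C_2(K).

rank∂_3=15

n_0=9 n_1=35 n_2=52 n_3=16  [Q]
∂1: piv[ej,en,eo,er,et,ev,ex,ey] rk=8  ker:jn,jo,jr,jt,jv,jy,no,nr,nt,nv,nx,ny,or,ot,ov,ox,oy,rt,rv,rx,ry,tv,tx,ty,vx,vy,xy
∂2: piv[ejo,ejr,ejt,ejy,eor,eot,eov,eox,eoy,ert,erv,erx,ery,etv,etx,exy,jnr,jnt,jrv,jty,not,nov,nox,noy,nvx,nvy] rk=26  ker:jor,jot,jrt,jry,nrt,ntv,ntx,nty,nxy,ort,orv,orx,ory,otv,otx,oty,ovx,ovy,oxy,rtv,rtx,rty,rvx,tvx,tvy,vxy
∂3: piv[ejor,ejot,ejrt,ejry,eort,eorx,eory,eoxy,jnrt,jrty,notx,ntvx,otvy,ovxy,rtvx] rk=15  ker:jort
rk∂_3=15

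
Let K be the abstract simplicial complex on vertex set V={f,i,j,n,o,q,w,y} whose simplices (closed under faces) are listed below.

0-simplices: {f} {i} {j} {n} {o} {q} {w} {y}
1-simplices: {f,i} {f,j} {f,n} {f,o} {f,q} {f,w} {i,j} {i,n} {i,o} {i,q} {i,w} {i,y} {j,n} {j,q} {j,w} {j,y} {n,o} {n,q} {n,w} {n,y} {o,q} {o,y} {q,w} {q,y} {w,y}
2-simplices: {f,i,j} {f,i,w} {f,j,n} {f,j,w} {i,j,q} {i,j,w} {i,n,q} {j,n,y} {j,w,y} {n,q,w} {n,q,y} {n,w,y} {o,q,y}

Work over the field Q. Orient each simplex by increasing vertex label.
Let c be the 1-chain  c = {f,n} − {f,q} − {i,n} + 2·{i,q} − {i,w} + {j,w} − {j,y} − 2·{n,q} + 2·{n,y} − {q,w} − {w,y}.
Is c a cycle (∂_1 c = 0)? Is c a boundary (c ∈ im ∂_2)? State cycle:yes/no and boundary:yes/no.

cycle:yes boundary:no

n_0=8 n_1=25 n_2=13  [Q]
∂1: piv[fi,fj,fn,fo,fq,fw,iy] rk=7  ker:ij,in,io,iq,iw,jn,jq,jw,jy,no,nq,nw,ny,oq,oy,qw,qy,wy
∂2: piv[fij,fiw,fjn,fjw,ijq,inq,jny,jwy,nqw,nqy,nwy,oqy] rk=12  ker:ijw
∂1c = 0
c vs im∂2: residual ≠ 0 ⇒ not boundary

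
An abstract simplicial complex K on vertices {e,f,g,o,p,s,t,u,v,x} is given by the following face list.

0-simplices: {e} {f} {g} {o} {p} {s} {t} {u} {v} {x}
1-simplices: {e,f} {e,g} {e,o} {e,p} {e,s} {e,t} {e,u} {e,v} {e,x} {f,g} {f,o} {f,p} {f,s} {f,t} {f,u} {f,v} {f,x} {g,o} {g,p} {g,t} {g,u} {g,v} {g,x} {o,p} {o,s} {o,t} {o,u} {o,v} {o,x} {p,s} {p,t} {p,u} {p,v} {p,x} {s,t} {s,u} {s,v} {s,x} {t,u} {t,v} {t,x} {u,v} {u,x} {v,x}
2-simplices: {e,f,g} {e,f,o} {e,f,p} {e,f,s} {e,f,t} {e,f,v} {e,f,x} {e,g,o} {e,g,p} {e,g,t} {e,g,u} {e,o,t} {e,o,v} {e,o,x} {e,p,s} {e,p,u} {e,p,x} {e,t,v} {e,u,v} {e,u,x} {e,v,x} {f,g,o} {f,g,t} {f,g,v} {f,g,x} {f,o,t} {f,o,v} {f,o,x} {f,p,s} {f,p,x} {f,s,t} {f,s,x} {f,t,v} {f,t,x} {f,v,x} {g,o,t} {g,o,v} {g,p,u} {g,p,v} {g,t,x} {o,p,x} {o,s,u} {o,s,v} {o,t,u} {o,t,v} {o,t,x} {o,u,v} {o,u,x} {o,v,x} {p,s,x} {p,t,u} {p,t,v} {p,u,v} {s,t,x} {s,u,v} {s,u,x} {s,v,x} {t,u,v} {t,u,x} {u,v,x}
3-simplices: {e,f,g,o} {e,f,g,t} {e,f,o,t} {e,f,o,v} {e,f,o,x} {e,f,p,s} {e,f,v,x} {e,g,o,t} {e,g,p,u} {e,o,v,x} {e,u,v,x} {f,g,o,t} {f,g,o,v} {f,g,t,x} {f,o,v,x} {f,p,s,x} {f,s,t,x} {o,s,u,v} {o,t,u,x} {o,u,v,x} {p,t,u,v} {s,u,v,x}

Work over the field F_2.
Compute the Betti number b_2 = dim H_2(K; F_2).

n_0=10 n_1=44 n_2=60 n_3=22  [Z2]
∂1: piv[ef,eg,eo,ep,es,et,eu,ev,ex] rk=9  ker:fg,fo,fp,fs,ft,fu,fv,fx,go,gp,gt,gu,gv,gx,op,os,ot,ou,ov,ox,ps,pt,pu,pv,px,st,su,sv,sx,tu,tv,tx,uv,ux,vx
∂2: piv[efg,efo,efp,efs,eft,efv,efx,ego,egp,egt,egu,eot,eov,eox,eps,epu,epx,etv,euv,eux,evx,fgv,fgx,fst,fsx,ftx,gpv,opx,osu,osv,otu,ouv,ptu,sux] rk=34  ker:fgo,fgt,fot,fov,fox,fps,fpx,ftv,fvx,got,gov,gpu,gtx,otv,otx,oux,ovx,psx,ptv,puv,stx,suv,svx,tuv,tux,uvx
∂3: piv[efgo,efgt,efot,efov,efox,efps,efvx,egot,egpu,eovx,euvx,fgov,fgtx,fpsx,fstx,osuv,otux,ouvx,ptuv,suvx] rk=20  ker:fgot,fovx
b_2=(60−34)−20=6

b_2=6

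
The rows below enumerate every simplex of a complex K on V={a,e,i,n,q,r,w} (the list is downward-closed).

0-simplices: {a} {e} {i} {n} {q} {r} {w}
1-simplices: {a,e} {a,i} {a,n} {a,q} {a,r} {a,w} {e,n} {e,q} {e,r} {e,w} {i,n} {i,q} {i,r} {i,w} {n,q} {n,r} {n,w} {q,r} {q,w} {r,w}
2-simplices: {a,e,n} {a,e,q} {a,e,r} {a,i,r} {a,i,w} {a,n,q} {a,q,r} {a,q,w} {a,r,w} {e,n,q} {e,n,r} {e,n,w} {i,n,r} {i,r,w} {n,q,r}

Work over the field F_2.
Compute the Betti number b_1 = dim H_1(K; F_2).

n_0=7 n_1=20 n_2=15  [Z2]
∂1: piv[ae,ai,an,aq,ar,aw] rk=6  ker:en,eq,er,ew,in,iq,ir,iw,nq,nr,nw,qr,qw,rw
∂2: piv[aen,aeq,aer,air,aiw,anq,aqr,aqw,arw,enr,enw,inr] rk=12  ker:enq,irw,nqr
b_1=(20−6)−12=2

b_1=2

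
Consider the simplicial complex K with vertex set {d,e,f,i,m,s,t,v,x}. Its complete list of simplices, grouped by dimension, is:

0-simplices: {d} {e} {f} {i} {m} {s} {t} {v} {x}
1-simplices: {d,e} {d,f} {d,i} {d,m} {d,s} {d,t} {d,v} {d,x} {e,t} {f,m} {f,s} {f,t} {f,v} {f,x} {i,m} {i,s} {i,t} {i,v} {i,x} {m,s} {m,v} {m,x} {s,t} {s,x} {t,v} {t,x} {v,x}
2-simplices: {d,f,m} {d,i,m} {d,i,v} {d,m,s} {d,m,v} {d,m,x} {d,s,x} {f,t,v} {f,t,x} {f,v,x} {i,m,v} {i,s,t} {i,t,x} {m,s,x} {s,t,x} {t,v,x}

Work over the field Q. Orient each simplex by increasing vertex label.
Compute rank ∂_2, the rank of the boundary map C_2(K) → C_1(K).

rank∂_2=13

n_0=9 n_1=27 n_2=16  [Q]
∂1: piv[de,df,di,dm,ds,dt,dv,dx] rk=8  ker:et,fm,fs,ft,fv,fx,im,is,it,iv,ix,ms,mv,mx,st,sx,tv,tx,vx
∂2: piv[dfm,dim,div,dms,dmv,dmx,dsx,ftv,ftx,fvx,ist,itx,stx] rk=13  ker:imv,msx,tvx
rk∂_2=13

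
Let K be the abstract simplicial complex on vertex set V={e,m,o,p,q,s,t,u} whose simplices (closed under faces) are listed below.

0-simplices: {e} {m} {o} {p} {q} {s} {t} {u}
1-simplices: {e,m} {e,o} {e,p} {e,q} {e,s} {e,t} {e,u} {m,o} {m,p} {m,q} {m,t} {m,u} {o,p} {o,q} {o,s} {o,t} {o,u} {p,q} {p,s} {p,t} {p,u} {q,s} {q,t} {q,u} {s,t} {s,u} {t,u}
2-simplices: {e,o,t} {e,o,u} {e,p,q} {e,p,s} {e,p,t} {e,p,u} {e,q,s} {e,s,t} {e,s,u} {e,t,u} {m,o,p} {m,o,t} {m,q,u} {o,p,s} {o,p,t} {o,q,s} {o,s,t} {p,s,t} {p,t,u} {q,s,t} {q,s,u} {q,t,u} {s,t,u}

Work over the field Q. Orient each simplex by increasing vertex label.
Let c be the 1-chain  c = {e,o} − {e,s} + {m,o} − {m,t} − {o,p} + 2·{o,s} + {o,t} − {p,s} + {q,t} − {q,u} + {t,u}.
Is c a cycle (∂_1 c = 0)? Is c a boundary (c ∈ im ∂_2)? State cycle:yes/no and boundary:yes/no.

n_0=8 n_1=27 n_2=23  [Q]
∂1: piv[em,eo,ep,eq,es,et,eu] rk=7  ker:mo,mp,mq,mt,mu,op,oq,os,ot,ou,pq,ps,pt,pu,qs,qt,qu,st,su,tu
∂2: piv[eot,eou,epq,eps,ept,epu,eqs,est,esu,etu,mop,mot,mqu,ops,opt,oqs,qst,qsu] rk=18  ker:ost,pst,ptu,qtu,stu
∂1c = 0
c vs im∂2: reduces to 0 ⇒ boundary

cycle:yes boundary:yes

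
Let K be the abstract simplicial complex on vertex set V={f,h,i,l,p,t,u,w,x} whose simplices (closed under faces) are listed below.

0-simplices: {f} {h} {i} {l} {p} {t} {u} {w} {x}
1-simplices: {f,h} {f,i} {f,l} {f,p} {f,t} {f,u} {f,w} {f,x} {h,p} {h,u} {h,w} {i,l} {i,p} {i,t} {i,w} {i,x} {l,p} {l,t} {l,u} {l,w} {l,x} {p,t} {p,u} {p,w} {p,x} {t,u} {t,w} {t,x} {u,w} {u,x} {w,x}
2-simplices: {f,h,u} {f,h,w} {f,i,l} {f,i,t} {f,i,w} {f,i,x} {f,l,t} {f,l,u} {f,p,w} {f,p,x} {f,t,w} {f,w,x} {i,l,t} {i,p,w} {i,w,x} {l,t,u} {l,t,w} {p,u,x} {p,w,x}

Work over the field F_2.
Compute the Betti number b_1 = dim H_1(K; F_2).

b_1=7

n_0=9 n_1=31 n_2=19  [Z2]
∂1: piv[fh,fi,fl,fp,ft,fu,fw,fx] rk=8  ker:hp,hu,hw,il,ip,it,iw,ix,lp,lt,lu,lw,lx,pt,pu,pw,px,tu,tw,tx,uw,ux,wx
∂2: piv[fhu,fhw,fil,fit,fiw,fix,flt,flu,fpw,fpx,ftw,fwx,ipw,ltu,ltw,pux] rk=16  ker:ilt,iwx,pwx
b_1=(31−8)−16=7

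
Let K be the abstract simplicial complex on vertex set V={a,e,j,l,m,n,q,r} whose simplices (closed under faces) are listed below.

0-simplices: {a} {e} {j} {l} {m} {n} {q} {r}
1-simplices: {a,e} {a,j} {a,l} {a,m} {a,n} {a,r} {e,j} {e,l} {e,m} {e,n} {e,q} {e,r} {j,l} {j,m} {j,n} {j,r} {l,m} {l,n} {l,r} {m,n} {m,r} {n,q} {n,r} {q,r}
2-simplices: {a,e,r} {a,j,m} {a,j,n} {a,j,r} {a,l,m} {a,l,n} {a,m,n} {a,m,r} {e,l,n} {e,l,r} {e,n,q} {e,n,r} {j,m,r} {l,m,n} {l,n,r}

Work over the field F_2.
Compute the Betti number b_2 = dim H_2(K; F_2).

b_2=3

n_0=8 n_1=24 n_2=15  [Z2]
∂1: piv[ae,aj,al,am,an,ar,eq] rk=7  ker:ej,el,em,en,er,jl,jm,jn,jr,lm,ln,lr,mn,mr,nq,nr,qr
∂2: piv[aer,ajm,ajn,ajr,alm,aln,amn,amr,eln,elr,enq,enr] rk=12  ker:jmr,lmn,lnr
b_2=(15−12)−0=3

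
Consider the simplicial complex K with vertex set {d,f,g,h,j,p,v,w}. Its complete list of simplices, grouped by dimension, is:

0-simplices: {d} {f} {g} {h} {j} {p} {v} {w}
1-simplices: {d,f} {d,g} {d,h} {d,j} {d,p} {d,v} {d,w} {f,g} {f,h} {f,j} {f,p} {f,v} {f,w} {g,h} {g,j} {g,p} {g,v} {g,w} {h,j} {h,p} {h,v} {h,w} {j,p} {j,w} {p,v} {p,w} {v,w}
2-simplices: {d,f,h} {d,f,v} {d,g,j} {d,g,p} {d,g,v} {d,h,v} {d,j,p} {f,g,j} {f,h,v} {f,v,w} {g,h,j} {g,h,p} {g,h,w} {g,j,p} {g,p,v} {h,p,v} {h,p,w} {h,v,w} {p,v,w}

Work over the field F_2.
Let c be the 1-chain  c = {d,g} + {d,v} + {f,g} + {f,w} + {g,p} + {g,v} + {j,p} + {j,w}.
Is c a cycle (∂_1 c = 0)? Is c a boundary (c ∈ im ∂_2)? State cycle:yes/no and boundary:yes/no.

n_0=8 n_1=27 n_2=19  [Z2]
∂1: piv[df,dg,dh,dj,dp,dv,dw] rk=7  ker:fg,fh,fj,fp,fv,fw,gh,gj,gp,gv,gw,hj,hp,hv,hw,jp,jw,pv,pw,vw
∂2: piv[dfh,dfv,dgj,dgp,dgv,dhv,djp,fgj,fvw,ghj,ghp,ghw,gpv,hpv,hpw,hvw] rk=16  ker:fhv,gjp,pvw
∂1c = 0
c vs im∂2: residual ≠ 0 ⇒ not boundary

cycle:yes boundary:no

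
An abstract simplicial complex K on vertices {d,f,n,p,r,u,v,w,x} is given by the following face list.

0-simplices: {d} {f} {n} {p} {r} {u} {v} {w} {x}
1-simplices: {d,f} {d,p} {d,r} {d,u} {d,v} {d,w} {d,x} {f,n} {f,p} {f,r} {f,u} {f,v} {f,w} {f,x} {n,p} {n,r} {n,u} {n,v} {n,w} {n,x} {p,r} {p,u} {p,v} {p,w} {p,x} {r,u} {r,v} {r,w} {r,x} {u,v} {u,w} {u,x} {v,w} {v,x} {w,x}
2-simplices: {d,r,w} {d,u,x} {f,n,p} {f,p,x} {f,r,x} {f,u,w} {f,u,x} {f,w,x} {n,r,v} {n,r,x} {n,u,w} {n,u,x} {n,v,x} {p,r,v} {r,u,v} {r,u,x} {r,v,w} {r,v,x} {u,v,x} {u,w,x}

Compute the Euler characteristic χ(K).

n_0=9 n_1=35 n_2=20
χ=+9−35+20=-6

χ(K)=-6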